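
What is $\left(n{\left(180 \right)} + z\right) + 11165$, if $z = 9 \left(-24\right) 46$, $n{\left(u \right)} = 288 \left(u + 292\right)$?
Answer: $137165$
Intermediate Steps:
$n{\left(u \right)} = 84096 + 288 u$ ($n{\left(u \right)} = 288 \left(292 + u\right) = 84096 + 288 u$)
$z = -9936$ ($z = \left(-216\right) 46 = -9936$)
$\left(n{\left(180 \right)} + z\right) + 11165 = \left(\left(84096 + 288 \cdot 180\right) - 9936\right) + 11165 = \left(\left(84096 + 51840\right) - 9936\right) + 11165 = \left(135936 - 9936\right) + 11165 = 126000 + 11165 = 137165$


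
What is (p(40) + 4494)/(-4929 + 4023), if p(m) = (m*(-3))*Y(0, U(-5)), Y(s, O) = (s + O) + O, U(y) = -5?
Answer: -949/151 ≈ -6.2848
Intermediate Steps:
Y(s, O) = s + 2*O (Y(s, O) = (O + s) + O = s + 2*O)
p(m) = 30*m (p(m) = (m*(-3))*(0 + 2*(-5)) = (-3*m)*(0 - 10) = -3*m*(-10) = 30*m)
(p(40) + 4494)/(-4929 + 4023) = (30*40 + 4494)/(-4929 + 4023) = (1200 + 4494)/(-906) = 5694*(-1/906) = -949/151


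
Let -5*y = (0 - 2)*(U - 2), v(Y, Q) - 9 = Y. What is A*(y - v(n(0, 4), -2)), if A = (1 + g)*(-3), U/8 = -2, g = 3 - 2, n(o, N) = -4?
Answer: 366/5 ≈ 73.200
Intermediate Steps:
g = 1
v(Y, Q) = 9 + Y
U = -16 (U = 8*(-2) = -16)
A = -6 (A = (1 + 1)*(-3) = 2*(-3) = -6)
y = -36/5 (y = -(0 - 2)*(-16 - 2)/5 = -(-2)*(-18)/5 = -1/5*36 = -36/5 ≈ -7.2000)
A*(y - v(n(0, 4), -2)) = -6*(-36/5 - (9 - 4)) = -6*(-36/5 - 1*5) = -6*(-36/5 - 5) = -6*(-61/5) = 366/5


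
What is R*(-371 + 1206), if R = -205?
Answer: -171175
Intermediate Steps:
R*(-371 + 1206) = -205*(-371 + 1206) = -205*835 = -171175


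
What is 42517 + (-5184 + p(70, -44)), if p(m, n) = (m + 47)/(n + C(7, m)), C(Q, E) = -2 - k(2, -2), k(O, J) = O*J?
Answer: 522623/14 ≈ 37330.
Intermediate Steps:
k(O, J) = J*O
C(Q, E) = 2 (C(Q, E) = -2 - (-2)*2 = -2 - 1*(-4) = -2 + 4 = 2)
p(m, n) = (47 + m)/(2 + n) (p(m, n) = (m + 47)/(n + 2) = (47 + m)/(2 + n))
42517 + (-5184 + p(70, -44)) = 42517 + (-5184 + (47 + 70)/(2 - 44)) = 42517 + (-5184 + 117/(-42)) = 42517 + (-5184 - 1/42*117) = 42517 + (-5184 - 39/14) = 42517 - 72615/14 = 522623/14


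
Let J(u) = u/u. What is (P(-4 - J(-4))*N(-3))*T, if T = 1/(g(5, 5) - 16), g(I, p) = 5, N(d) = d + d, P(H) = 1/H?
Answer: -6/55 ≈ -0.10909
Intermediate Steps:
J(u) = 1
P(H) = 1/H
N(d) = 2*d
T = -1/11 (T = 1/(5 - 16) = 1/(-11) = -1/11 ≈ -0.090909)
(P(-4 - J(-4))*N(-3))*T = ((2*(-3))/(-4 - 1*1))*(-1/11) = (-6/(-4 - 1))*(-1/11) = (-6/(-5))*(-1/11) = -1/5*(-6)*(-1/11) = (6/5)*(-1/11) = -6/55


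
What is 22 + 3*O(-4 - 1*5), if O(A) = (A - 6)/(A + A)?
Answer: 49/2 ≈ 24.500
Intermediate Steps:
O(A) = (-6 + A)/(2*A) (O(A) = (-6 + A)/((2*A)) = (-6 + A)*(1/(2*A)) = (-6 + A)/(2*A))
22 + 3*O(-4 - 1*5) = 22 + 3*((-6 + (-4 - 1*5))/(2*(-4 - 1*5))) = 22 + 3*((-6 + (-4 - 5))/(2*(-4 - 5))) = 22 + 3*((1/2)*(-6 - 9)/(-9)) = 22 + 3*((1/2)*(-1/9)*(-15)) = 22 + 3*(5/6) = 22 + 5/2 = 49/2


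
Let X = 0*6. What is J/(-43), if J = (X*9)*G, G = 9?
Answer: 0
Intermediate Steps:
X = 0
J = 0 (J = (0*9)*9 = 0*9 = 0)
J/(-43) = 0/(-43) = 0*(-1/43) = 0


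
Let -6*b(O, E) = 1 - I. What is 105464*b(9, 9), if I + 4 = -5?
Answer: -527320/3 ≈ -1.7577e+5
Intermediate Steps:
I = -9 (I = -4 - 5 = -9)
b(O, E) = -5/3 (b(O, E) = -(1 - 1*(-9))/6 = -(1 + 9)/6 = -⅙*10 = -5/3)
105464*b(9, 9) = 105464*(-5/3) = -527320/3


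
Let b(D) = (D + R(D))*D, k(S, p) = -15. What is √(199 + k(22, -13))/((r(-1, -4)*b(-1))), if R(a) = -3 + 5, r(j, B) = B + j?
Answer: 2*√46/5 ≈ 2.7129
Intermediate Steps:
R(a) = 2
b(D) = D*(2 + D) (b(D) = (D + 2)*D = (2 + D)*D = D*(2 + D))
√(199 + k(22, -13))/((r(-1, -4)*b(-1))) = √(199 - 15)/(((-4 - 1)*(-(2 - 1)))) = √184/((-(-5))) = (2*√46)/((-5*(-1))) = (2*√46)/5 = (2*√46)*(⅕) = 2*√46/5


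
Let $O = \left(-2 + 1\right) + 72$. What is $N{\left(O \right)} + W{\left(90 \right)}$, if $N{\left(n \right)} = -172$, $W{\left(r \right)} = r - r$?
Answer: $-172$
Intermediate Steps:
$W{\left(r \right)} = 0$
$O = 71$ ($O = -1 + 72 = 71$)
$N{\left(O \right)} + W{\left(90 \right)} = -172 + 0 = -172$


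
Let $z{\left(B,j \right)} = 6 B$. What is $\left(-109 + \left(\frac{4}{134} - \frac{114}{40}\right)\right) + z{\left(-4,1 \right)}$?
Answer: $- \frac{181999}{1340} \approx -135.82$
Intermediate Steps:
$\left(-109 + \left(\frac{4}{134} - \frac{114}{40}\right)\right) + z{\left(-4,1 \right)} = \left(-109 + \left(\frac{4}{134} - \frac{114}{40}\right)\right) + 6 \left(-4\right) = \left(-109 + \left(4 \cdot \frac{1}{134} - \frac{57}{20}\right)\right) - 24 = \left(-109 + \left(\frac{2}{67} - \frac{57}{20}\right)\right) - 24 = \left(-109 - \frac{3779}{1340}\right) - 24 = - \frac{149839}{1340} - 24 = - \frac{181999}{1340}$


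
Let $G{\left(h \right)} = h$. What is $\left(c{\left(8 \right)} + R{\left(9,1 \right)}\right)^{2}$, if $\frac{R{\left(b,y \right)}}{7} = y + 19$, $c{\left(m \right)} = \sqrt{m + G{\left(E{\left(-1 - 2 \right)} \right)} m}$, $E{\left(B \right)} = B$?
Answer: $19584 + 1120 i \approx 19584.0 + 1120.0 i$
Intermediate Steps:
$c{\left(m \right)} = \sqrt{2} \sqrt{- m}$ ($c{\left(m \right)} = \sqrt{m + \left(-1 - 2\right) m} = \sqrt{m - 3 m} = \sqrt{- 2 m} = \sqrt{2} \sqrt{- m}$)
$R{\left(b,y \right)} = 133 + 7 y$ ($R{\left(b,y \right)} = 7 \left(y + 19\right) = 7 \left(19 + y\right) = 133 + 7 y$)
$\left(c{\left(8 \right)} + R{\left(9,1 \right)}\right)^{2} = \left(\sqrt{2} \sqrt{\left(-1\right) 8} + \left(133 + 7 \cdot 1\right)\right)^{2} = \left(\sqrt{2} \sqrt{-8} + \left(133 + 7\right)\right)^{2} = \left(\sqrt{2} \cdot 2 i \sqrt{2} + 140\right)^{2} = \left(4 i + 140\right)^{2} = \left(140 + 4 i\right)^{2}$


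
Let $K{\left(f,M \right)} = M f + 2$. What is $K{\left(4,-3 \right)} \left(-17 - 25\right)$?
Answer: $420$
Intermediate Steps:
$K{\left(f,M \right)} = 2 + M f$
$K{\left(4,-3 \right)} \left(-17 - 25\right) = \left(2 - 12\right) \left(-17 - 25\right) = \left(2 - 12\right) \left(-42\right) = \left(-10\right) \left(-42\right) = 420$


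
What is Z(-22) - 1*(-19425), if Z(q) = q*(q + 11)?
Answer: 19667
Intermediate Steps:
Z(q) = q*(11 + q)
Z(-22) - 1*(-19425) = -22*(11 - 22) - 1*(-19425) = -22*(-11) + 19425 = 242 + 19425 = 19667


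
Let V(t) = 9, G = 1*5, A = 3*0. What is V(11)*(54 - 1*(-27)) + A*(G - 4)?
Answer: 729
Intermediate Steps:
A = 0
G = 5
V(11)*(54 - 1*(-27)) + A*(G - 4) = 9*(54 - 1*(-27)) + 0*(5 - 4) = 9*(54 + 27) + 0*1 = 9*81 + 0 = 729 + 0 = 729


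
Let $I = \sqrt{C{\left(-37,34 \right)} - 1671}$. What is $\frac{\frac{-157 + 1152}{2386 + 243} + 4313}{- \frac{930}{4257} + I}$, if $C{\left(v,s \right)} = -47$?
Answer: $- \frac{226740740640}{413397570811} - \frac{1037887454736 i \sqrt{1718}}{413397570811} \approx -0.54848 - 104.06 i$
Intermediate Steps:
$I = i \sqrt{1718}$ ($I = \sqrt{-47 - 1671} = \sqrt{-1718} = i \sqrt{1718} \approx 41.449 i$)
$\frac{\frac{-157 + 1152}{2386 + 243} + 4313}{- \frac{930}{4257} + I} = \frac{\frac{-157 + 1152}{2386 + 243} + 4313}{- \frac{930}{4257} + i \sqrt{1718}} = \frac{\frac{995}{2629} + 4313}{\left(-930\right) \frac{1}{4257} + i \sqrt{1718}} = \frac{995 \cdot \frac{1}{2629} + 4313}{- \frac{310}{1419} + i \sqrt{1718}} = \frac{\frac{995}{2629} + 4313}{- \frac{310}{1419} + i \sqrt{1718}} = \frac{11339872}{2629 \left(- \frac{310}{1419} + i \sqrt{1718}\right)}$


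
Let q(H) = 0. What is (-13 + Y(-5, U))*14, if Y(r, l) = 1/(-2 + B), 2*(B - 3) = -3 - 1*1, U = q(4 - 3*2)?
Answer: -196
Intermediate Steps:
U = 0
B = 1 (B = 3 + (-3 - 1*1)/2 = 3 + (-3 - 1)/2 = 3 + (½)*(-4) = 3 - 2 = 1)
Y(r, l) = -1 (Y(r, l) = 1/(-2 + 1) = 1/(-1) = -1)
(-13 + Y(-5, U))*14 = (-13 - 1)*14 = -14*14 = -196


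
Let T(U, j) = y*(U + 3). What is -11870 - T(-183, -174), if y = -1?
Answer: -12050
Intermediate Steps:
T(U, j) = -3 - U (T(U, j) = -(U + 3) = -(3 + U) = -3 - U)
-11870 - T(-183, -174) = -11870 - (-3 - 1*(-183)) = -11870 - (-3 + 183) = -11870 - 1*180 = -11870 - 180 = -12050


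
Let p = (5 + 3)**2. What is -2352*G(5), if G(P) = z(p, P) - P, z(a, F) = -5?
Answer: 23520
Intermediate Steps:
p = 64 (p = 8**2 = 64)
G(P) = -5 - P
-2352*G(5) = -2352*(-5 - 1*5) = -2352*(-5 - 5) = -2352*(-10) = 23520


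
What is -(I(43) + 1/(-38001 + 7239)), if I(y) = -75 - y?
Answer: 3629917/30762 ≈ 118.00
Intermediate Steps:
-(I(43) + 1/(-38001 + 7239)) = -((-75 - 1*43) + 1/(-38001 + 7239)) = -((-75 - 43) + 1/(-30762)) = -(-118 - 1/30762) = -1*(-3629917/30762) = 3629917/30762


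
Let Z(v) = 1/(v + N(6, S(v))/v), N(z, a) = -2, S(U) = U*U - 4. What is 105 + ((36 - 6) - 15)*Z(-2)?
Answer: 90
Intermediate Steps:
S(U) = -4 + U² (S(U) = U² - 4 = -4 + U²)
Z(v) = 1/(v - 2/v)
105 + ((36 - 6) - 15)*Z(-2) = 105 + ((36 - 6) - 15)*(-2/(-2 + (-2)²)) = 105 + (30 - 15)*(-2/(-2 + 4)) = 105 + 15*(-2/2) = 105 + 15*(-2*½) = 105 + 15*(-1) = 105 - 15 = 90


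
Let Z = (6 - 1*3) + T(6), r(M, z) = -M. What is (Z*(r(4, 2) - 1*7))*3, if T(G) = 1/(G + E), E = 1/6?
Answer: -3861/37 ≈ -104.35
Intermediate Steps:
E = ⅙ ≈ 0.16667
T(G) = 1/(⅙ + G) (T(G) = 1/(G + ⅙) = 1/(⅙ + G))
Z = 117/37 (Z = (6 - 1*3) + 6/(1 + 6*6) = (6 - 3) + 6/(1 + 36) = 3 + 6/37 = 117/37 ≈ 3.1622)
(Z*(r(4, 2) - 1*7))*3 = (117*(-1*4 - 1*7)/37)*3 = (117*(-4 - 7)/37)*3 = ((117/37)*(-11))*3 = -1287/37*3 = -3861/37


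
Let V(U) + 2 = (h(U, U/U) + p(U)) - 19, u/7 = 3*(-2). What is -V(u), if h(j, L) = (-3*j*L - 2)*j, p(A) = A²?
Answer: 3465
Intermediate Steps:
h(j, L) = j*(-2 - 3*L*j) (h(j, L) = (-3*L*j - 2)*j = (-2 - 3*L*j)*j = j*(-2 - 3*L*j))
u = -42 (u = 7*(3*(-2)) = 7*(-6) = -42)
V(U) = -21 + U² - U*(2 + 3*U) (V(U) = -2 + ((-U*(2 + 3*(U/U)*U) + U²) - 19) = -2 + ((-U*(2 + 3*1*U) + U²) - 19) = -2 + ((-U*(2 + 3*U) + U²) - 19) = -2 + ((U² - U*(2 + 3*U)) - 19) = -2 + (-19 + U² - U*(2 + 3*U)) = -21 + U² - U*(2 + 3*U))
-V(u) = -(-21 + (-42)² - 1*(-42)*(2 + 3*(-42))) = -(-21 + 1764 - 1*(-42)*(2 - 126)) = -(-21 + 1764 - 1*(-42)*(-124)) = -(-21 + 1764 - 5208) = -1*(-3465) = 3465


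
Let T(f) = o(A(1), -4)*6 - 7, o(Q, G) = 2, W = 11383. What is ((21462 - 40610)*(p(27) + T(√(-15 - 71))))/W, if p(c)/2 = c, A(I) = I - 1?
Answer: -1129732/11383 ≈ -99.247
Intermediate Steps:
A(I) = -1 + I
T(f) = 5 (T(f) = 2*6 - 7 = 12 - 7 = 5)
p(c) = 2*c
((21462 - 40610)*(p(27) + T(√(-15 - 71))))/W = ((21462 - 40610)*(2*27 + 5))/11383 = -19148*(54 + 5)*(1/11383) = -19148*59*(1/11383) = -1129732*1/11383 = -1129732/11383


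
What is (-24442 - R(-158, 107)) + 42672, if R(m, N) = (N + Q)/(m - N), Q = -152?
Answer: 966181/53 ≈ 18230.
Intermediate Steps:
R(m, N) = (-152 + N)/(m - N) (R(m, N) = (N - 152)/(m - N) = (-152 + N)/(m - N))
(-24442 - R(-158, 107)) + 42672 = (-24442 - (152 - 1*107)/(107 - 1*(-158))) + 42672 = (-24442 - (152 - 107)/(107 + 158)) + 42672 = (-24442 - 45/265) + 42672 = (-24442 - 1*9/53) + 42672 = (-24442 - 9/53) + 42672 = -1295435/53 + 42672 = 966181/53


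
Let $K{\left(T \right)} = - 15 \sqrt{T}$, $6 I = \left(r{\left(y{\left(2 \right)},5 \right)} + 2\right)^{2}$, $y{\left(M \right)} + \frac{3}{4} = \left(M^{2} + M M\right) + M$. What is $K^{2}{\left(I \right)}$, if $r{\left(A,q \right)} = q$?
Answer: $\frac{3675}{2} \approx 1837.5$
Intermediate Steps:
$y{\left(M \right)} = - \frac{3}{4} + M + 2 M^{2}$ ($y{\left(M \right)} = - \frac{3}{4} + \left(\left(M^{2} + M M\right) + M\right) = - \frac{3}{4} + \left(\left(M^{2} + M^{2}\right) + M\right) = - \frac{3}{4} + \left(2 M^{2} + M\right) = - \frac{3}{4} + \left(M + 2 M^{2}\right) = - \frac{3}{4} + M + 2 M^{2}$)
$I = \frac{49}{6}$ ($I = \frac{\left(5 + 2\right)^{2}}{6} = \frac{7^{2}}{6} = \frac{1}{6} \cdot 49 = \frac{49}{6} \approx 8.1667$)
$K^{2}{\left(I \right)} = \left(- 15 \sqrt{\frac{49}{6}}\right)^{2} = \left(- 15 \frac{7 \sqrt{6}}{6}\right)^{2} = \left(- \frac{35 \sqrt{6}}{2}\right)^{2} = \frac{3675}{2}$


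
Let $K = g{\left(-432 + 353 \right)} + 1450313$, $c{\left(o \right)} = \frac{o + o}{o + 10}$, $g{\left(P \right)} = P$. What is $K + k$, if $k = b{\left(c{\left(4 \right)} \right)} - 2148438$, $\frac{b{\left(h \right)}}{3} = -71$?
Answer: $-698417$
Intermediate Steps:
$c{\left(o \right)} = \frac{2 o}{10 + o}$
$b{\left(h \right)} = -213$ ($b{\left(h \right)} = 3 \left(-71\right) = -213$)
$K = 1450234$ ($K = \left(-432 + 353\right) + 1450313 = -79 + 1450313 = 1450234$)
$k = -2148651$ ($k = -213 - 2148438 = -2148651$)
$K + k = 1450234 - 2148651 = -698417$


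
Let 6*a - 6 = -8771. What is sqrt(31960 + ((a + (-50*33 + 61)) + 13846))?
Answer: sqrt(1539222)/6 ≈ 206.78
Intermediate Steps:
a = -8765/6 (a = 1 + (1/6)*(-8771) = 1 - 8771/6 = -8765/6 ≈ -1460.8)
sqrt(31960 + ((a + (-50*33 + 61)) + 13846)) = sqrt(31960 + ((-8765/6 + (-50*33 + 61)) + 13846)) = sqrt(31960 + ((-8765/6 + (-1650 + 61)) + 13846)) = sqrt(31960 + ((-8765/6 - 1589) + 13846)) = sqrt(31960 + (-18299/6 + 13846)) = sqrt(31960 + 64777/6) = sqrt(256537/6) = sqrt(1539222)/6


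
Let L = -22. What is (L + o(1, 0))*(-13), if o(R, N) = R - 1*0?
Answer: 273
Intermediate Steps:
o(R, N) = R (o(R, N) = R + 0 = R)
(L + o(1, 0))*(-13) = (-22 + 1)*(-13) = -21*(-13) = 273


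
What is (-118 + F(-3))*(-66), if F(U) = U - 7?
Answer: 8448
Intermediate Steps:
F(U) = -7 + U
(-118 + F(-3))*(-66) = (-118 + (-7 - 3))*(-66) = (-118 - 10)*(-66) = -128*(-66) = 8448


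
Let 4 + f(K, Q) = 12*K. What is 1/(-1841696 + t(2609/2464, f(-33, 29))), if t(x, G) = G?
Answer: -1/1842096 ≈ -5.4286e-7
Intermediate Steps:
f(K, Q) = -4 + 12*K
1/(-1841696 + t(2609/2464, f(-33, 29))) = 1/(-1841696 + (-4 + 12*(-33))) = 1/(-1841696 + (-4 - 396)) = 1/(-1841696 - 400) = 1/(-1842096) = -1/1842096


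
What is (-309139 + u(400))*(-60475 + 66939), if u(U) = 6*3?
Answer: -1998158144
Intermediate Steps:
u(U) = 18
(-309139 + u(400))*(-60475 + 66939) = (-309139 + 18)*(-60475 + 66939) = -309121*6464 = -1998158144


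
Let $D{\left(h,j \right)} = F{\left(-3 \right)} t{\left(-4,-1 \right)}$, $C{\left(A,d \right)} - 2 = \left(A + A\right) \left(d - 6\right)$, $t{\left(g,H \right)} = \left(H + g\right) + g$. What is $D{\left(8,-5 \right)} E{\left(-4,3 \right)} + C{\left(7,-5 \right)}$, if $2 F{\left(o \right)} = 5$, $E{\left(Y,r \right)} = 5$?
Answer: $- \frac{529}{2} \approx -264.5$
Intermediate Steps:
$F{\left(o \right)} = \frac{5}{2}$ ($F{\left(o \right)} = \frac{1}{2} \cdot 5 = \frac{5}{2}$)
$t{\left(g,H \right)} = H + 2 g$
$C{\left(A,d \right)} = 2 + 2 A \left(-6 + d\right)$ ($C{\left(A,d \right)} = 2 + \left(A + A\right) \left(d - 6\right) = 2 + 2 A \left(-6 + d\right)$)
$D{\left(h,j \right)} = - \frac{45}{2}$ ($D{\left(h,j \right)} = \frac{5 \left(-1 + 2 \left(-4\right)\right)}{2} = \frac{5 \left(-1 - 8\right)}{2} = \frac{5}{2} \left(-9\right) = - \frac{45}{2}$)
$D{\left(8,-5 \right)} E{\left(-4,3 \right)} + C{\left(7,-5 \right)} = \left(- \frac{45}{2}\right) 5 + \left(2 - 84 + 2 \cdot 7 \left(-5\right)\right) = - \frac{225}{2} - 152 = - \frac{529}{2}$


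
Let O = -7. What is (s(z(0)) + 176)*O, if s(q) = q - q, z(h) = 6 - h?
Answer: -1232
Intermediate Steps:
s(q) = 0
(s(z(0)) + 176)*O = (0 + 176)*(-7) = 176*(-7) = -1232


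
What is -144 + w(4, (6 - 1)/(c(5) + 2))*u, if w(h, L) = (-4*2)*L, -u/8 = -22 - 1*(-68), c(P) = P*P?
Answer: 10832/27 ≈ 401.19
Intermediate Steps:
c(P) = P²
u = -368 (u = -8*(-22 - 1*(-68)) = -8*(-22 + 68) = -8*46 = -368)
w(h, L) = -8*L
-144 + w(4, (6 - 1)/(c(5) + 2))*u = -144 - 8*(6 - 1)/(5² + 2)*(-368) = -144 - 40/(25 + 2)*(-368) = -144 - 40/27*(-368) = -144 + 14720/27 = 10832/27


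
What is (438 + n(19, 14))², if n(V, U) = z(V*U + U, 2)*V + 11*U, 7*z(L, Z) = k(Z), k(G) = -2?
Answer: 16859236/49 ≈ 3.4407e+5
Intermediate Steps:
z(L, Z) = -2/7 (z(L, Z) = (⅐)*(-2) = -2/7)
n(V, U) = 11*U - 2*V/7 (n(V, U) = -2*V/7 + 11*U = 11*U - 2*V/7)
(438 + n(19, 14))² = (438 + (11*14 - 2/7*19))² = (438 + (154 - 38/7))² = (438 + 1040/7)² = (4106/7)² = 16859236/49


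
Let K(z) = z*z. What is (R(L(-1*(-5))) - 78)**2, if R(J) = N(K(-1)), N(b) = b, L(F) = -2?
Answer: 5929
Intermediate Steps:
K(z) = z**2
R(J) = 1 (R(J) = (-1)**2 = 1)
(R(L(-1*(-5))) - 78)**2 = (1 - 78)**2 = (-77)**2 = 5929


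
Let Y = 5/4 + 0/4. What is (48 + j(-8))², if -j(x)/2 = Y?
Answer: 8281/4 ≈ 2070.3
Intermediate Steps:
Y = 5/4 (Y = 5*(¼) + 0*(¼) = 5/4 + 0 = 5/4 ≈ 1.2500)
j(x) = -5/2 (j(x) = -2*5/4 = -5/2)
(48 + j(-8))² = (48 - 5/2)² = (91/2)² = 8281/4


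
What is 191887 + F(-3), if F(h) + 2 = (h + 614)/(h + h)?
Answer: 1150699/6 ≈ 1.9178e+5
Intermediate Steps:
F(h) = -2 + (614 + h)/(2*h) (F(h) = -2 + (h + 614)/(h + h) = -2 + (614 + h)/((2*h)) = -2 + (614 + h)*(1/(2*h)) = -2 + (614 + h)/(2*h))
191887 + F(-3) = 191887 + (-3/2 + 307/(-3)) = 191887 + (-3/2 + 307*(-⅓)) = 191887 + (-3/2 - 307/3) = 191887 - 623/6 = 1150699/6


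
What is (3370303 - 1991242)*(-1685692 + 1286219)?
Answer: -550897634853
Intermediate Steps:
(3370303 - 1991242)*(-1685692 + 1286219) = 1379061*(-399473) = -550897634853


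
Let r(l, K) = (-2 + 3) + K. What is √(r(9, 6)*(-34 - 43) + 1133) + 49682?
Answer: 49682 + 3*√66 ≈ 49706.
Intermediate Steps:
r(l, K) = 1 + K
√(r(9, 6)*(-34 - 43) + 1133) + 49682 = √((1 + 6)*(-34 - 43) + 1133) + 49682 = √(7*(-77) + 1133) + 49682 = √(-539 + 1133) + 49682 = √594 + 49682 = 3*√66 + 49682 = 49682 + 3*√66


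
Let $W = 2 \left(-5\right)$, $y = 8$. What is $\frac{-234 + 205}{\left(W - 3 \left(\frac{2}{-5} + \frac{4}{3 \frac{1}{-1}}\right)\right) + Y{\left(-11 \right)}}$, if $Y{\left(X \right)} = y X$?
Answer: $\frac{5}{16} \approx 0.3125$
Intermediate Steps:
$W = -10$
$Y{\left(X \right)} = 8 X$
$\frac{-234 + 205}{\left(W - 3 \left(\frac{2}{-5} + \frac{4}{3 \frac{1}{-1}}\right)\right) + Y{\left(-11 \right)}} = \frac{-234 + 205}{\left(-10 - 3 \left(\frac{2}{-5} + \frac{4}{3 \frac{1}{-1}}\right)\right) + 8 \left(-11\right)} = - \frac{29}{\left(-10 - 3 \left(2 \left(- \frac{1}{5}\right) + \frac{4}{3 \left(-1\right)}\right)\right) - 88} = - \frac{29}{\left(-10 - 3 \left(- \frac{2}{5} + \frac{4}{-3}\right)\right) - 88} = - \frac{29}{\left(-10 - 3 \left(- \frac{2}{5} + 4 \left(- \frac{1}{3}\right)\right)\right) - 88} = - \frac{29}{\left(-10 - 3 \left(- \frac{2}{5} - \frac{4}{3}\right)\right) - 88} = - \frac{29}{\left(-10 - - \frac{26}{5}\right) - 88} = - \frac{29}{\left(-10 + \frac{26}{5}\right) - 88} = - \frac{29}{- \frac{24}{5} - 88} = - \frac{29}{- \frac{464}{5}} = \left(-29\right) \left(- \frac{5}{464}\right) = \frac{5}{16}$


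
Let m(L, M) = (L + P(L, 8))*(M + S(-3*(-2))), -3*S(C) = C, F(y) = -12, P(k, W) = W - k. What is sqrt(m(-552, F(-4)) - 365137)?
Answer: I*sqrt(365249) ≈ 604.36*I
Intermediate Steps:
S(C) = -C/3
m(L, M) = -16 + 8*M (m(L, M) = (L + (8 - L))*(M - (-1)*(-2)) = 8*(M - 1/3*6) = 8*(M - 2) = 8*(-2 + M) = -16 + 8*M)
sqrt(m(-552, F(-4)) - 365137) = sqrt((-16 + 8*(-12)) - 365137) = sqrt((-16 - 96) - 365137) = sqrt(-112 - 365137) = sqrt(-365249) = I*sqrt(365249)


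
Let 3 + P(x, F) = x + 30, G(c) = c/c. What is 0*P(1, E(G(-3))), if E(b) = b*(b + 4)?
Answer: 0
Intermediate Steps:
G(c) = 1
E(b) = b*(4 + b)
P(x, F) = 27 + x (P(x, F) = -3 + (x + 30) = -3 + (30 + x) = 27 + x)
0*P(1, E(G(-3))) = 0*(27 + 1) = 0*28 = 0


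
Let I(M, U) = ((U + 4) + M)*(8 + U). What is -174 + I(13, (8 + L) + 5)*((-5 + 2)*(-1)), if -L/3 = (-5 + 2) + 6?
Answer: 582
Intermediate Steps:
L = -9 (L = -3*((-5 + 2) + 6) = -3*(-3 + 6) = -3*3 = -9)
I(M, U) = (8 + U)*(4 + M + U) (I(M, U) = ((4 + U) + M)*(8 + U) = (4 + M + U)*(8 + U) = (8 + U)*(4 + M + U))
-174 + I(13, (8 + L) + 5)*((-5 + 2)*(-1)) = -174 + (32 + ((8 - 9) + 5)² + 8*13 + 12*((8 - 9) + 5) + 13*((8 - 9) + 5))*((-5 + 2)*(-1)) = -174 + (32 + (-1 + 5)² + 104 + 12*(-1 + 5) + 13*(-1 + 5))*(-3*(-1)) = -174 + (32 + 4² + 104 + 12*4 + 13*4)*3 = -174 + (32 + 16 + 104 + 48 + 52)*3 = -174 + 252*3 = -174 + 756 = 582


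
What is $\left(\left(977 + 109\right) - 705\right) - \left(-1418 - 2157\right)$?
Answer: $3956$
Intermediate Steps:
$\left(\left(977 + 109\right) - 705\right) - \left(-1418 - 2157\right) = \left(1086 - 705\right) - \left(-1418 - 2157\right) = 381 - -3575 = 381 + 3575 = 3956$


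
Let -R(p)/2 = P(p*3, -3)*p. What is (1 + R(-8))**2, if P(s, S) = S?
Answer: 2209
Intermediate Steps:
R(p) = 6*p (R(p) = -(-6)*p = 6*p)
(1 + R(-8))**2 = (1 + 6*(-8))**2 = (1 - 48)**2 = (-47)**2 = 2209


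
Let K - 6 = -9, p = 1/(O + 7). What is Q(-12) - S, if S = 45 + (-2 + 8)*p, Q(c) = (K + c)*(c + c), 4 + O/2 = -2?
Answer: 1581/5 ≈ 316.20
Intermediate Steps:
O = -12 (O = -8 + 2*(-2) = -8 - 4 = -12)
p = -⅕ (p = 1/(-12 + 7) = 1/(-5) = -⅕ ≈ -0.20000)
K = -3 (K = 6 - 9 = -3)
Q(c) = 2*c*(-3 + c) (Q(c) = (-3 + c)*(c + c) = (-3 + c)*(2*c) = 2*c*(-3 + c))
S = 219/5 (S = 45 + (-2 + 8)*(-⅕) = 45 + 6*(-⅕) = 45 - 6/5 = 219/5 ≈ 43.800)
Q(-12) - S = 2*(-12)*(-3 - 12) - 1*219/5 = 2*(-12)*(-15) - 219/5 = 360 - 219/5 = 1581/5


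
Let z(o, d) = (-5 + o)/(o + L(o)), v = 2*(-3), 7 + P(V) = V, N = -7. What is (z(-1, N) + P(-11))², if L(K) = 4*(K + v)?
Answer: 266256/841 ≈ 316.59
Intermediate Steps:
P(V) = -7 + V
v = -6
L(K) = -24 + 4*K (L(K) = 4*(K - 6) = 4*(-6 + K) = -24 + 4*K)
z(o, d) = (-5 + o)/(-24 + 5*o) (z(o, d) = (-5 + o)/(o + (-24 + 4*o)) = (-5 + o)/(-24 + 5*o))
(z(-1, N) + P(-11))² = ((-5 - 1)/(-24 + 5*(-1)) + (-7 - 11))² = (-6/(-24 - 5) - 18)² = (-6/(-29) - 18)² = (-1/29*(-6) - 18)² = (6/29 - 18)² = (-516/29)² = 266256/841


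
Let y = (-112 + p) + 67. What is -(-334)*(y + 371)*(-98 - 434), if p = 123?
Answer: -79781912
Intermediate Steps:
y = 78 (y = (-112 + 123) + 67 = 11 + 67 = 78)
-(-334)*(y + 371)*(-98 - 434) = -(-334)*(78 + 371)*(-98 - 434) = -(-334)*449*(-532) = -(-334)*(-238868) = -1*79781912 = -79781912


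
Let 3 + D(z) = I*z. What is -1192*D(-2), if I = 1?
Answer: 5960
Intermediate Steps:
D(z) = -3 + z (D(z) = -3 + 1*z = -3 + z)
-1192*D(-2) = -1192*(-3 - 2) = -1192*(-5) = 5960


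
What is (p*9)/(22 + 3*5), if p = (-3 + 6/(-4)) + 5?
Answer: 9/74 ≈ 0.12162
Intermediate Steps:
p = ½ (p = (-3 + 6*(-¼)) + 5 = (-3 - 3/2) + 5 = -9/2 + 5 = ½ ≈ 0.50000)
(p*9)/(22 + 3*5) = ((½)*9)/(22 + 3*5) = 9/(2*(22 + 15)) = (9/2)/37 = (9/2)*(1/37) = 9/74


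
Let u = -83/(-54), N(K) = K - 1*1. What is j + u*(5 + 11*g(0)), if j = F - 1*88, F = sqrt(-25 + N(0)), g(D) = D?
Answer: -4337/54 + I*sqrt(26) ≈ -80.315 + 5.099*I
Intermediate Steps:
N(K) = -1 + K (N(K) = K - 1 = -1 + K)
F = I*sqrt(26) (F = sqrt(-25 + (-1 + 0)) = sqrt(-25 - 1) = sqrt(-26) = I*sqrt(26) ≈ 5.099*I)
u = 83/54 (u = -83*(-1/54) = 83/54 ≈ 1.5370)
j = -88 + I*sqrt(26) (j = I*sqrt(26) - 1*88 = I*sqrt(26) - 88 = -88 + I*sqrt(26) ≈ -88.0 + 5.099*I)
j + u*(5 + 11*g(0)) = (-88 + I*sqrt(26)) + 83*(5 + 11*0)/54 = (-88 + I*sqrt(26)) + 83*(5 + 0)/54 = (-88 + I*sqrt(26)) + (83/54)*5 = (-88 + I*sqrt(26)) + 415/54 = -4337/54 + I*sqrt(26)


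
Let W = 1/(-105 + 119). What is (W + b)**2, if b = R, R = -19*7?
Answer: 3463321/196 ≈ 17670.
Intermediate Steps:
R = -133
b = -133
W = 1/14 ≈ 0.071429
(W + b)**2 = (1/14 - 133)**2 = (-1861/14)**2 = 3463321/196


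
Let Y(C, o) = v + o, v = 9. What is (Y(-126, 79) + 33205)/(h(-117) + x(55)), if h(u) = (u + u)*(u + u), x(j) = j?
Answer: 33293/54811 ≈ 0.60741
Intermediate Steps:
Y(C, o) = 9 + o
h(u) = 4*u**2 (h(u) = (2*u)*(2*u) = 4*u**2)
(Y(-126, 79) + 33205)/(h(-117) + x(55)) = ((9 + 79) + 33205)/(4*(-117)**2 + 55) = (88 + 33205)/(4*13689 + 55) = 33293/(54756 + 55) = 33293/54811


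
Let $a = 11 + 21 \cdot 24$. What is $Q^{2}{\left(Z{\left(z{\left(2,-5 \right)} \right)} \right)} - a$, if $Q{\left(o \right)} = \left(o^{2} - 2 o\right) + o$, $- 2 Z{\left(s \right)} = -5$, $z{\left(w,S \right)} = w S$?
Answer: $- \frac{8015}{16} \approx -500.94$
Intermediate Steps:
$z{\left(w,S \right)} = S w$
$Z{\left(s \right)} = \frac{5}{2}$ ($Z{\left(s \right)} = \left(- \frac{1}{2}\right) \left(-5\right) = \frac{5}{2}$)
$a = 515$ ($a = 11 + 504 = 515$)
$Q{\left(o \right)} = o^{2} - o$
$Q^{2}{\left(Z{\left(z{\left(2,-5 \right)} \right)} \right)} - a = \left(\frac{5 \left(-1 + \frac{5}{2}\right)}{2}\right)^{2} - 515 = \left(\frac{5}{2} \cdot \frac{3}{2}\right)^{2} - 515 = \left(\frac{15}{4}\right)^{2} - 515 = \frac{225}{16} - 515 = - \frac{8015}{16}$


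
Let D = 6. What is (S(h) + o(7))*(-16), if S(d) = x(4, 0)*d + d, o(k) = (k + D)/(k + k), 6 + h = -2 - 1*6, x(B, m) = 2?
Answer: 4600/7 ≈ 657.14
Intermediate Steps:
h = -14 (h = -6 + (-2 - 1*6) = -6 + (-2 - 6) = -6 - 8 = -14)
o(k) = (6 + k)/(2*k) (o(k) = (k + 6)/(k + k) = (6 + k)/((2*k)) = (6 + k)*(1/(2*k)) = (6 + k)/(2*k))
S(d) = 3*d (S(d) = 2*d + d = 3*d)
(S(h) + o(7))*(-16) = (3*(-14) + (½)*(6 + 7)/7)*(-16) = (-42 + (½)*(⅐)*13)*(-16) = (-42 + 13/14)*(-16) = -575/14*(-16) = 4600/7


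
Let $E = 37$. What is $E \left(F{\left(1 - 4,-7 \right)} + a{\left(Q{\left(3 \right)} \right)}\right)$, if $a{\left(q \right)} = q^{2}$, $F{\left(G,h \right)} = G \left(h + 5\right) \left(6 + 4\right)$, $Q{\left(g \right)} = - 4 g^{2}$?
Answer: $50172$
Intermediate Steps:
$F{\left(G,h \right)} = G \left(50 + 10 h\right)$ ($F{\left(G,h \right)} = G \left(5 + h\right) 10 = G \left(50 + 10 h\right)$)
$E \left(F{\left(1 - 4,-7 \right)} + a{\left(Q{\left(3 \right)} \right)}\right) = 37 \left(10 \left(1 - 4\right) \left(5 - 7\right) + \left(- 4 \cdot 3^{2}\right)^{2}\right) = 37 \left(10 \left(1 - 4\right) \left(-2\right) + \left(\left(-4\right) 9\right)^{2}\right) = 37 \left(10 \left(-3\right) \left(-2\right) + \left(-36\right)^{2}\right) = 37 \left(60 + 1296\right) = 37 \cdot 1356 = 50172$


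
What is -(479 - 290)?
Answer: -189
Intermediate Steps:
-(479 - 290) = -1*189 = -189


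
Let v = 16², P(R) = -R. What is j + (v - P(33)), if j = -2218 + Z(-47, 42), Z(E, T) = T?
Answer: -1887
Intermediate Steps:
j = -2176 (j = -2218 + 42 = -2176)
v = 256
j + (v - P(33)) = -2176 + (256 - (-1)*33) = -2176 + (256 - 1*(-33)) = -2176 + (256 + 33) = -2176 + 289 = -1887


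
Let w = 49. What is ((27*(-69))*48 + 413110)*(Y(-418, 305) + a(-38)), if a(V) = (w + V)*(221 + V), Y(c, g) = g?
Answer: 750304148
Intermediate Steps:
a(V) = (49 + V)*(221 + V)
((27*(-69))*48 + 413110)*(Y(-418, 305) + a(-38)) = ((27*(-69))*48 + 413110)*(305 + (10829 + (-38)**2 + 270*(-38))) = (-1863*48 + 413110)*(305 + (10829 + 1444 - 10260)) = (-89424 + 413110)*(305 + 2013) = 323686*2318 = 750304148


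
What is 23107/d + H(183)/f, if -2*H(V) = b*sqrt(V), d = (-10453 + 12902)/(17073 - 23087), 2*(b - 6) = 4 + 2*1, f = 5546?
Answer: -4482758/79 - 9*sqrt(183)/11092 ≈ -56744.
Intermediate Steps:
b = 9 (b = 6 + (4 + 2*1)/2 = 6 + (4 + 2)/2 = 6 + (1/2)*6 = 6 + 3 = 9)
d = -79/194 (d = 2449/(-6014) = 2449*(-1/6014) = -79/194 ≈ -0.40722)
H(V) = -9*sqrt(V)/2
23107/d + H(183)/f = 23107/(-79/194) - 9*sqrt(183)/2/5546 = 23107*(-194/79) - 9*sqrt(183)/2*(1/5546) = -4482758/79 - 9*sqrt(183)/11092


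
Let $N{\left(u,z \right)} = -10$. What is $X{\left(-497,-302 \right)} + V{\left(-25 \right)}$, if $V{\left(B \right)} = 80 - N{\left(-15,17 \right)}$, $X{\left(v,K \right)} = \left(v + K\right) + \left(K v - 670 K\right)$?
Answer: $351725$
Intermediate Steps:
$X{\left(v,K \right)} = v - 669 K + K v$ ($X{\left(v,K \right)} = \left(K + v\right) + \left(- 670 K + K v\right) = v - 669 K + K v$)
$V{\left(B \right)} = 90$ ($V{\left(B \right)} = 80 - -10 = 80 + 10 = 90$)
$X{\left(-497,-302 \right)} + V{\left(-25 \right)} = \left(-497 - -202038 - -150094\right) + 90 = \left(-497 + 202038 + 150094\right) + 90 = 351635 + 90 = 351725$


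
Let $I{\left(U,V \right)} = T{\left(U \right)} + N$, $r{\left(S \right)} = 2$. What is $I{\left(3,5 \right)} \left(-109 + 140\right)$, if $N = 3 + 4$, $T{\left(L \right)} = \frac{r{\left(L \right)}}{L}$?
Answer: $\frac{713}{3} \approx 237.67$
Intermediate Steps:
$T{\left(L \right)} = \frac{2}{L}$
$N = 7$
$I{\left(U,V \right)} = 7 + \frac{2}{U}$ ($I{\left(U,V \right)} = \frac{2}{U} + 7 = 7 + \frac{2}{U}$)
$I{\left(3,5 \right)} \left(-109 + 140\right) = \left(7 + \frac{2}{3}\right) \left(-109 + 140\right) = \left(7 + 2 \cdot \frac{1}{3}\right) 31 = \left(7 + \frac{2}{3}\right) 31 = \frac{23}{3} \cdot 31 = \frac{713}{3}$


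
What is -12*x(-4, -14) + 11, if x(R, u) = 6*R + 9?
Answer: 191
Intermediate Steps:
x(R, u) = 9 + 6*R
-12*x(-4, -14) + 11 = -12*(9 + 6*(-4)) + 11 = -12*(9 - 24) + 11 = -12*(-15) + 11 = 180 + 11 = 191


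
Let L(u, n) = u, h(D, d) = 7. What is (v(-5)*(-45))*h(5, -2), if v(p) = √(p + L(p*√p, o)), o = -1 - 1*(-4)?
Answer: -315*√(-5 - 5*I*√5) ≈ -599.64 + 925.03*I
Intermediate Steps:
o = 3 (o = -1 + 4 = 3)
v(p) = √(p + p^(3/2)) (v(p) = √(p + p*√p) = √(p + p^(3/2)))
(v(-5)*(-45))*h(5, -2) = (√(-5 + (-5)^(3/2))*(-45))*7 = (√(-5 - 5*I*√5)*(-45))*7 = -45*√(-5 - 5*I*√5)*7 = -315*√(-5 - 5*I*√5)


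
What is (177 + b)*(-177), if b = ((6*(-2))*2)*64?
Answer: 240543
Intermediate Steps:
b = -1536 (b = -12*2*64 = -24*64 = -1536)
(177 + b)*(-177) = (177 - 1536)*(-177) = -1359*(-177) = 240543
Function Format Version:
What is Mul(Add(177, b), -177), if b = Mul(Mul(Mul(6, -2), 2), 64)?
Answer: 240543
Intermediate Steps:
b = -1536 (b = Mul(Mul(-12, 2), 64) = Mul(-24, 64) = -1536)
Mul(Add(177, b), -177) = Mul(Add(177, -1536), -177) = Mul(-1359, -177) = 240543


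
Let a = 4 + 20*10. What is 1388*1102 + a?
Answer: 1529780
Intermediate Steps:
a = 204 (a = 4 + 200 = 204)
1388*1102 + a = 1388*1102 + 204 = 1529576 + 204 = 1529780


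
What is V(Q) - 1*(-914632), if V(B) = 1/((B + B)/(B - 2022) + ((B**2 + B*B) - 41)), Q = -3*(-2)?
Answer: 4762488992/5207 ≈ 9.1463e+5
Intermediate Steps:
Q = 6
V(B) = 1/(-41 + 2*B**2 + 2*B/(-2022 + B)) (V(B) = 1/((2*B)/(-2022 + B) + ((B**2 + B**2) - 41)) = 1/(2*B/(-2022 + B) + (2*B**2 - 41)) = 1/(2*B/(-2022 + B) + (-41 + 2*B**2)) = 1/(-41 + 2*B**2 + 2*B/(-2022 + B)))
V(Q) - 1*(-914632) = (-2022 + 6)/(82902 - 4044*6**2 - 39*6 + 2*6**3) - 1*(-914632) = -2016/(82902 - 4044*36 - 234 + 2*216) + 914632 = -2016/(82902 - 145584 - 234 + 432) + 914632 = -2016/(-62484) + 914632 = -1/62484*(-2016) + 914632 = 168/5207 + 914632 = 4762488992/5207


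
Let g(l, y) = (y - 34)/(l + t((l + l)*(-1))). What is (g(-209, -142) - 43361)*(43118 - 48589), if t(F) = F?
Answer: 4507420125/19 ≈ 2.3723e+8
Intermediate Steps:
g(l, y) = -(-34 + y)/l (g(l, y) = (y - 34)/(l + (l + l)*(-1)) = (-34 + y)/(l + (2*l)*(-1)) = (-34 + y)/(l - 2*l) = (-34 + y)/((-l)) = (-34 + y)*(-1/l) = -(-34 + y)/l)
(g(-209, -142) - 43361)*(43118 - 48589) = ((34 - 1*(-142))/(-209) - 43361)*(43118 - 48589) = (-(34 + 142)/209 - 43361)*(-5471) = (-1/209*176 - 43361)*(-5471) = (-16/19 - 43361)*(-5471) = -823875/19*(-5471) = 4507420125/19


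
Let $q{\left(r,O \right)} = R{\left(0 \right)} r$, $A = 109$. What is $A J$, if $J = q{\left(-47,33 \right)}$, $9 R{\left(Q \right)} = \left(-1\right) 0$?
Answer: $0$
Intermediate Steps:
$R{\left(Q \right)} = 0$ ($R{\left(Q \right)} = \frac{\left(-1\right) 0}{9} = \frac{1}{9} \cdot 0 = 0$)
$q{\left(r,O \right)} = 0$ ($q{\left(r,O \right)} = 0 r = 0$)
$J = 0$
$A J = 109 \cdot 0 = 0$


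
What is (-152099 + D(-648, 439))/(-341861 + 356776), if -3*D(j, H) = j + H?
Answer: -456088/44745 ≈ -10.193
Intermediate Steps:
D(j, H) = -H/3 - j/3 (D(j, H) = -(j + H)/3 = -(H + j)/3 = -H/3 - j/3)
(-152099 + D(-648, 439))/(-341861 + 356776) = (-152099 + (-⅓*439 - ⅓*(-648)))/(-341861 + 356776) = (-152099 + (-439/3 + 216))/14915 = (-152099 + 209/3)*(1/14915) = -456088/3*1/14915 = -456088/44745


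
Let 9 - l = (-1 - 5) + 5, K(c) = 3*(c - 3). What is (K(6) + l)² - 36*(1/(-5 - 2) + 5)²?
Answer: -23927/49 ≈ -488.31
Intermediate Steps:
K(c) = -9 + 3*c (K(c) = 3*(-3 + c) = -9 + 3*c)
l = 10 (l = 9 - ((-1 - 5) + 5) = 9 - (-6 + 5) = 9 - 1*(-1) = 9 + 1 = 10)
(K(6) + l)² - 36*(1/(-5 - 2) + 5)² = ((-9 + 3*6) + 10)² - 36*(1/(-5 - 2) + 5)² = ((-9 + 18) + 10)² - 36*(1/(-7) + 5)² = (9 + 10)² - 36*(-⅐ + 5)² = 19² - 36*(34/7)² = 361 - 36*1156/49 = 361 - 41616/49 = -23927/49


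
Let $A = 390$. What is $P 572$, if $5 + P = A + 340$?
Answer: $414700$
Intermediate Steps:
$P = 725$ ($P = -5 + \left(390 + 340\right) = -5 + 730 = 725$)
$P 572 = 725 \cdot 572 = 414700$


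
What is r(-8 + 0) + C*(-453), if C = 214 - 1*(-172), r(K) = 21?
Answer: -174837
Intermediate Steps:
C = 386 (C = 214 + 172 = 386)
r(-8 + 0) + C*(-453) = 21 + 386*(-453) = 21 - 174858 = -174837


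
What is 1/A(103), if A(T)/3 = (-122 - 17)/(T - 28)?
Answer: -25/139 ≈ -0.17986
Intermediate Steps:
A(T) = -417/(-28 + T) (A(T) = 3*((-122 - 17)/(T - 28)) = 3*(-139/(-28 + T)) = -417/(-28 + T))
1/A(103) = 1/(-417/(-28 + 103)) = 1/(-417/75) = 1/(-417*1/75) = 1/(-139/25) = -25/139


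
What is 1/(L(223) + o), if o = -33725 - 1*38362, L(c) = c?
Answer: -1/71864 ≈ -1.3915e-5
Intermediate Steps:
o = -72087 (o = -33725 - 38362 = -72087)
1/(L(223) + o) = 1/(223 - 72087) = 1/(-71864) = -1/71864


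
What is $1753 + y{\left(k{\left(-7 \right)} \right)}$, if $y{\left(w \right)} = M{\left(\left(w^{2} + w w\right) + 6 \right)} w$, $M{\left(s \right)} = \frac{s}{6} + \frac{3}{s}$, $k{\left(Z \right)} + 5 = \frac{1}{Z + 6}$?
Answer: $\frac{21772}{13} \approx 1674.8$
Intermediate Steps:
$k{\left(Z \right)} = -5 + \frac{1}{6 + Z}$ ($k{\left(Z \right)} = -5 + \frac{1}{Z + 6} = -5 + \frac{1}{6 + Z}$)
$M{\left(s \right)} = \frac{3}{s} + \frac{s}{6}$ ($M{\left(s \right)} = s \frac{1}{6} + \frac{3}{s} = \frac{s}{6} + \frac{3}{s} = \frac{3}{s} + \frac{s}{6}$)
$y{\left(w \right)} = w \left(1 + \frac{3}{6 + 2 w^{2}} + \frac{w^{2}}{3}\right)$ ($y{\left(w \right)} = \left(\frac{3}{\left(w^{2} + w w\right) + 6} + \frac{\left(w^{2} + w w\right) + 6}{6}\right) w = \left(\frac{3}{\left(w^{2} + w^{2}\right) + 6} + \frac{\left(w^{2} + w^{2}\right) + 6}{6}\right) w = \left(\frac{3}{2 w^{2} + 6} + \frac{2 w^{2} + 6}{6}\right) w = \left(\frac{3}{6 + 2 w^{2}} + \frac{6 + 2 w^{2}}{6}\right) w = \left(\frac{3}{6 + 2 w^{2}} + \left(1 + \frac{w^{2}}{3}\right)\right) w = \left(1 + \frac{3}{6 + 2 w^{2}} + \frac{w^{2}}{3}\right) w = w \left(1 + \frac{3}{6 + 2 w^{2}} + \frac{w^{2}}{3}\right)$)
$1753 + y{\left(k{\left(-7 \right)} \right)} = 1753 + \frac{\frac{-29 - -35}{6 - 7} \left(9 + 2 \left(3 + \left(\frac{-29 - -35}{6 - 7}\right)^{2}\right)^{2}\right)}{6 \left(3 + \left(\frac{-29 - -35}{6 - 7}\right)^{2}\right)} = 1753 + \frac{\frac{-29 + 35}{-1} \left(9 + 2 \left(3 + \left(\frac{-29 + 35}{-1}\right)^{2}\right)^{2}\right)}{6 \left(3 + \left(\frac{-29 + 35}{-1}\right)^{2}\right)} = 1753 + \frac{\left(-1\right) 6 \left(9 + 2 \left(3 + \left(\left(-1\right) 6\right)^{2}\right)^{2}\right)}{6 \left(3 + \left(\left(-1\right) 6\right)^{2}\right)} = 1753 + \frac{1}{6} \left(-6\right) \frac{1}{3 + \left(-6\right)^{2}} \left(9 + 2 \left(3 + \left(-6\right)^{2}\right)^{2}\right) = 1753 + \frac{1}{6} \left(-6\right) \frac{1}{3 + 36} \left(9 + 2 \left(3 + 36\right)^{2}\right) = 1753 + \frac{1}{6} \left(-6\right) \frac{1}{39} \left(9 + 2 \cdot 39^{2}\right) = 1753 + \frac{1}{6} \left(-6\right) \frac{1}{39} \left(9 + 2 \cdot 1521\right) = 1753 + \frac{1}{6} \left(-6\right) \frac{1}{39} \left(9 + 3042\right) = 1753 + \frac{1}{6} \left(-6\right) \frac{1}{39} \cdot 3051 = 1753 - \frac{1017}{13} = \frac{21772}{13}$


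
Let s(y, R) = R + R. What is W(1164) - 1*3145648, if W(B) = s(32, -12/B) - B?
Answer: -305240766/97 ≈ -3.1468e+6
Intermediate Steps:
s(y, R) = 2*R
W(B) = -B - 24/B (W(B) = 2*(-12/B) - B = -24/B - B = -B - 24/B)
W(1164) - 1*3145648 = (-1*1164 - 24/1164) - 1*3145648 = (-1164 - 24*1/1164) - 3145648 = (-1164 - 2/97) - 3145648 = -112910/97 - 3145648 = -305240766/97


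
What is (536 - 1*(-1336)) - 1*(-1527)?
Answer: 3399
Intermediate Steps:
(536 - 1*(-1336)) - 1*(-1527) = (536 + 1336) + 1527 = 1872 + 1527 = 3399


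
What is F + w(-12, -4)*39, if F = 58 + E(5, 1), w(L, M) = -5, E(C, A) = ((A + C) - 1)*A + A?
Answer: -131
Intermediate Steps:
E(C, A) = A + A*(-1 + A + C) (E(C, A) = (-1 + A + C)*A + A = A*(-1 + A + C) + A = A + A*(-1 + A + C))
F = 64 (F = 58 + 1*(1 + 5) = 58 + 1*6 = 58 + 6 = 64)
F + w(-12, -4)*39 = 64 - 5*39 = 64 - 195 = -131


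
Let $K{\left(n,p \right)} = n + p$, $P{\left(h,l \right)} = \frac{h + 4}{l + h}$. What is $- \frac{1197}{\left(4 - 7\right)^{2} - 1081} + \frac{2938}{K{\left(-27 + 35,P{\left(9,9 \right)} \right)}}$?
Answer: $\frac{56879577}{168304} \approx 337.96$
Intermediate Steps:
$P{\left(h,l \right)} = \frac{4 + h}{h + l}$
$- \frac{1197}{\left(4 - 7\right)^{2} - 1081} + \frac{2938}{K{\left(-27 + 35,P{\left(9,9 \right)} \right)}} = - \frac{1197}{\left(4 - 7\right)^{2} - 1081} + \frac{2938}{\left(-27 + 35\right) + \frac{4 + 9}{9 + 9}} = - \frac{1197}{\left(-3\right)^{2} - 1081} + \frac{2938}{8 + \frac{1}{18} \cdot 13} = - \frac{1197}{9 - 1081} + \frac{2938}{8 + \frac{1}{18} \cdot 13} = - \frac{1197}{-1072} + \frac{2938}{8 + \frac{13}{18}} = \left(-1197\right) \left(- \frac{1}{1072}\right) + \frac{2938}{\frac{157}{18}} = \frac{1197}{1072} + 2938 \cdot \frac{18}{157} = \frac{1197}{1072} + \frac{52884}{157} = \frac{56879577}{168304}$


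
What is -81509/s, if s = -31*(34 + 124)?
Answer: 81509/4898 ≈ 16.641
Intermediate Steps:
s = -4898 (s = -31*158 = -4898)
-81509/s = -81509/(-4898) = -81509*(-1/4898) = 81509/4898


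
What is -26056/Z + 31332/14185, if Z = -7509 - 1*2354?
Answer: 678631876/139906655 ≈ 4.8506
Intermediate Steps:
Z = -9863 (Z = -7509 - 2354 = -9863)
-26056/Z + 31332/14185 = -26056/(-9863) + 31332/14185 = -26056*(-1/9863) + 31332*(1/14185) = 26056/9863 + 31332/14185 = 678631876/139906655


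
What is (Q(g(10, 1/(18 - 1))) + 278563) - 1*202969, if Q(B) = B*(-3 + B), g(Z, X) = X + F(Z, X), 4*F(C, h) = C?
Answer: 87385359/1156 ≈ 75593.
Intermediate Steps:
F(C, h) = C/4
g(Z, X) = X + Z/4
(Q(g(10, 1/(18 - 1))) + 278563) - 1*202969 = ((1/(18 - 1) + (¼)*10)*(-3 + (1/(18 - 1) + (¼)*10)) + 278563) - 1*202969 = ((1/17 + 5/2)*(-3 + (1/17 + 5/2)) + 278563) - 202969 = (87*(-3 + 87/34)/34 + 278563) - 202969 = ((87/34)*(-15/34) + 278563) - 202969 = (-1305/1156 + 278563) - 202969 = 322017523/1156 - 202969 = 87385359/1156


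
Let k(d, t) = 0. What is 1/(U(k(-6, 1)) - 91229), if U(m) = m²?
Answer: -1/91229 ≈ -1.0961e-5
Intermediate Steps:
1/(U(k(-6, 1)) - 91229) = 1/(0² - 91229) = 1/(0 - 91229) = 1/(-91229) = -1/91229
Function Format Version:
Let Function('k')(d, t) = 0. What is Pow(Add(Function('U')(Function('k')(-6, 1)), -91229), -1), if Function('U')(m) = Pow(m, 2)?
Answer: Rational(-1, 91229) ≈ -1.0961e-5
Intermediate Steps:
Pow(Add(Function('U')(Function('k')(-6, 1)), -91229), -1) = Pow(Add(Pow(0, 2), -91229), -1) = Pow(Add(0, -91229), -1) = Pow(-91229, -1) = Rational(-1, 91229)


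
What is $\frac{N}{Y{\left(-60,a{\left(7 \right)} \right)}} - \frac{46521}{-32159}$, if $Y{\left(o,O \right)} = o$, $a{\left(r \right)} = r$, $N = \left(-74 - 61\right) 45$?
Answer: $\frac{13210479}{128636} \approx 102.7$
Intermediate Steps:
$N = -6075$ ($N = \left(-135\right) 45 = -6075$)
$\frac{N}{Y{\left(-60,a{\left(7 \right)} \right)}} - \frac{46521}{-32159} = - \frac{6075}{-60} - \frac{46521}{-32159} = \left(-6075\right) \left(- \frac{1}{60}\right) - - \frac{46521}{32159} = \frac{405}{4} + \frac{46521}{32159} = \frac{13210479}{128636}$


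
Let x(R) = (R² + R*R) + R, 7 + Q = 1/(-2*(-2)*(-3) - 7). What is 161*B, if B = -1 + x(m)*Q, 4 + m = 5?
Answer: -67781/19 ≈ -3567.4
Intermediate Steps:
m = 1 (m = -4 + 5 = 1)
Q = -134/19 (Q = -7 + 1/(-2*(-2)*(-3) - 7) = -7 + 1/(4*(-3) - 7) = -7 + 1/(-12 - 7) = -7 + 1/(-19) = -7 - 1/19 = -134/19 ≈ -7.0526)
x(R) = R + 2*R² (x(R) = (R² + R²) + R = 2*R² + R = R + 2*R²)
B = -421/19 (B = -1 + (1*(1 + 2*1))*(-134/19) = -1 + (1*(1 + 2))*(-134/19) = -1 + (1*3)*(-134/19) = -1 + 3*(-134/19) = -1 - 402/19 = -421/19 ≈ -22.158)
161*B = 161*(-421/19) = -67781/19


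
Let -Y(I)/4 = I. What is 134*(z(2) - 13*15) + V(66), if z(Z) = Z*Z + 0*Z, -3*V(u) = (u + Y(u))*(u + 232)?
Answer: -5926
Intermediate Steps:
Y(I) = -4*I
V(u) = u*(232 + u) (V(u) = -(u - 4*u)*(u + 232)/3 = -(-3*u)*(232 + u)/3 = -(-1)*u*(232 + u) = u*(232 + u))
z(Z) = Z**2 (z(Z) = Z**2 + 0 = Z**2)
134*(z(2) - 13*15) + V(66) = 134*(2**2 - 13*15) + 66*(232 + 66) = 134*(4 - 195) + 66*298 = 134*(-191) + 19668 = -25594 + 19668 = -5926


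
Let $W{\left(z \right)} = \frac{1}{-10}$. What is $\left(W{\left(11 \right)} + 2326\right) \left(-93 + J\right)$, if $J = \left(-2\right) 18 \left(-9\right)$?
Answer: $\frac{5372829}{10} \approx 5.3728 \cdot 10^{5}$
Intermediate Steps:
$J = 324$ ($J = \left(-36\right) \left(-9\right) = 324$)
$W{\left(z \right)} = - \frac{1}{10}$
$\left(W{\left(11 \right)} + 2326\right) \left(-93 + J\right) = \left(- \frac{1}{10} + 2326\right) \left(-93 + 324\right) = \frac{23259}{10} \cdot 231 = \frac{5372829}{10}$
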